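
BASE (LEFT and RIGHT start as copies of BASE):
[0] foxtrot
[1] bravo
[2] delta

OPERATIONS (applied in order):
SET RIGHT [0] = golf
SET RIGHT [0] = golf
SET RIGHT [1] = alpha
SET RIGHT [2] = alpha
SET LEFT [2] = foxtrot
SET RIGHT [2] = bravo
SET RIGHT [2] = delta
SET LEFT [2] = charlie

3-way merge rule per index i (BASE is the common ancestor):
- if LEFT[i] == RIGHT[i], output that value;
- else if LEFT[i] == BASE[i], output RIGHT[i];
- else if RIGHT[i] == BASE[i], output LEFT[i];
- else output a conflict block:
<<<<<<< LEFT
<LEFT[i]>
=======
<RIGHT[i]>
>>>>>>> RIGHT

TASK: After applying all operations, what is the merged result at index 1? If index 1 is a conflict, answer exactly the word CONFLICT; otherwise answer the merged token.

Answer: alpha

Derivation:
Final LEFT:  [foxtrot, bravo, charlie]
Final RIGHT: [golf, alpha, delta]
i=0: L=foxtrot=BASE, R=golf -> take RIGHT -> golf
i=1: L=bravo=BASE, R=alpha -> take RIGHT -> alpha
i=2: L=charlie, R=delta=BASE -> take LEFT -> charlie
Index 1 -> alpha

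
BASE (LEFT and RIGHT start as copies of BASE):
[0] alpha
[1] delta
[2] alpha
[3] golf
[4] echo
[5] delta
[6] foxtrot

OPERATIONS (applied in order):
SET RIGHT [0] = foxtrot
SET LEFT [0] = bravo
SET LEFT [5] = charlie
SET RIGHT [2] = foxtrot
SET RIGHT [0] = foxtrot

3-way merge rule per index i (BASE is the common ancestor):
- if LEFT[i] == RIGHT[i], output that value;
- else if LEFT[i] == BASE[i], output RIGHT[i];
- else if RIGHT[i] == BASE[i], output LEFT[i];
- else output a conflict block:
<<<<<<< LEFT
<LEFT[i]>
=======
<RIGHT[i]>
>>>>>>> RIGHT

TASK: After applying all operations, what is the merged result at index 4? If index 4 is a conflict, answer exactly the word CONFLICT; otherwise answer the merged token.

Answer: echo

Derivation:
Final LEFT:  [bravo, delta, alpha, golf, echo, charlie, foxtrot]
Final RIGHT: [foxtrot, delta, foxtrot, golf, echo, delta, foxtrot]
i=0: BASE=alpha L=bravo R=foxtrot all differ -> CONFLICT
i=1: L=delta R=delta -> agree -> delta
i=2: L=alpha=BASE, R=foxtrot -> take RIGHT -> foxtrot
i=3: L=golf R=golf -> agree -> golf
i=4: L=echo R=echo -> agree -> echo
i=5: L=charlie, R=delta=BASE -> take LEFT -> charlie
i=6: L=foxtrot R=foxtrot -> agree -> foxtrot
Index 4 -> echo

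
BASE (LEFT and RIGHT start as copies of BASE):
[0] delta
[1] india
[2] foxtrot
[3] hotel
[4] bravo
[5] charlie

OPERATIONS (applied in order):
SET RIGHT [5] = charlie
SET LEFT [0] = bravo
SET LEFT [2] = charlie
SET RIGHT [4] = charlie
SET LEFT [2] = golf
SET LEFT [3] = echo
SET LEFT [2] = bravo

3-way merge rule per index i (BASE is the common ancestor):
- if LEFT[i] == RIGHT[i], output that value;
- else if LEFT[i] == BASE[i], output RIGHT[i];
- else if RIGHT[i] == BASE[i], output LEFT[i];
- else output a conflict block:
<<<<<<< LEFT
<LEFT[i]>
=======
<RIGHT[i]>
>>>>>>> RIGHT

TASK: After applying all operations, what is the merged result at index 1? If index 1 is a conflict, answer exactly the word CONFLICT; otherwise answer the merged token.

Final LEFT:  [bravo, india, bravo, echo, bravo, charlie]
Final RIGHT: [delta, india, foxtrot, hotel, charlie, charlie]
i=0: L=bravo, R=delta=BASE -> take LEFT -> bravo
i=1: L=india R=india -> agree -> india
i=2: L=bravo, R=foxtrot=BASE -> take LEFT -> bravo
i=3: L=echo, R=hotel=BASE -> take LEFT -> echo
i=4: L=bravo=BASE, R=charlie -> take RIGHT -> charlie
i=5: L=charlie R=charlie -> agree -> charlie
Index 1 -> india

Answer: india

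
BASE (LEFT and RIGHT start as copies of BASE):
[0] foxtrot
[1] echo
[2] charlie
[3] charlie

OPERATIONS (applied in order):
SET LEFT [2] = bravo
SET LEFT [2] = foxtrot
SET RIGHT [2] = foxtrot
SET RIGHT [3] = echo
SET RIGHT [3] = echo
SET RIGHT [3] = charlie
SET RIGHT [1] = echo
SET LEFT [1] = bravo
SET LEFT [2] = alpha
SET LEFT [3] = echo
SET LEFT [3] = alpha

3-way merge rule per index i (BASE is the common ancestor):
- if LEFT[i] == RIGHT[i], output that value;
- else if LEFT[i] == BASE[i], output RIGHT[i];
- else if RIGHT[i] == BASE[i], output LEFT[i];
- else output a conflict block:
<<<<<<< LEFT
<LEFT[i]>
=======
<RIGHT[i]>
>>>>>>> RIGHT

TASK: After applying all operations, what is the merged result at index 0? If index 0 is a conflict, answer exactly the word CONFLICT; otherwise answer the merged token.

Final LEFT:  [foxtrot, bravo, alpha, alpha]
Final RIGHT: [foxtrot, echo, foxtrot, charlie]
i=0: L=foxtrot R=foxtrot -> agree -> foxtrot
i=1: L=bravo, R=echo=BASE -> take LEFT -> bravo
i=2: BASE=charlie L=alpha R=foxtrot all differ -> CONFLICT
i=3: L=alpha, R=charlie=BASE -> take LEFT -> alpha
Index 0 -> foxtrot

Answer: foxtrot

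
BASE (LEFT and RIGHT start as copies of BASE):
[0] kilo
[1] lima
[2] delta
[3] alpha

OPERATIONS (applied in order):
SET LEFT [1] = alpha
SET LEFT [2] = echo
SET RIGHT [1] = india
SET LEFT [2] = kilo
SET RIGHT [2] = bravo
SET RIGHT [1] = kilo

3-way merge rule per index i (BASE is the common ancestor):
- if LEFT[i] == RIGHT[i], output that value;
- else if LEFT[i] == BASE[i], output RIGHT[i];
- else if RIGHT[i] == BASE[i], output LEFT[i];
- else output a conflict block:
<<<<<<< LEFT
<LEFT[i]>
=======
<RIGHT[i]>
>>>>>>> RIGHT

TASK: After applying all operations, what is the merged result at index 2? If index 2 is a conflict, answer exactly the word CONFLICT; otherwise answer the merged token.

Answer: CONFLICT

Derivation:
Final LEFT:  [kilo, alpha, kilo, alpha]
Final RIGHT: [kilo, kilo, bravo, alpha]
i=0: L=kilo R=kilo -> agree -> kilo
i=1: BASE=lima L=alpha R=kilo all differ -> CONFLICT
i=2: BASE=delta L=kilo R=bravo all differ -> CONFLICT
i=3: L=alpha R=alpha -> agree -> alpha
Index 2 -> CONFLICT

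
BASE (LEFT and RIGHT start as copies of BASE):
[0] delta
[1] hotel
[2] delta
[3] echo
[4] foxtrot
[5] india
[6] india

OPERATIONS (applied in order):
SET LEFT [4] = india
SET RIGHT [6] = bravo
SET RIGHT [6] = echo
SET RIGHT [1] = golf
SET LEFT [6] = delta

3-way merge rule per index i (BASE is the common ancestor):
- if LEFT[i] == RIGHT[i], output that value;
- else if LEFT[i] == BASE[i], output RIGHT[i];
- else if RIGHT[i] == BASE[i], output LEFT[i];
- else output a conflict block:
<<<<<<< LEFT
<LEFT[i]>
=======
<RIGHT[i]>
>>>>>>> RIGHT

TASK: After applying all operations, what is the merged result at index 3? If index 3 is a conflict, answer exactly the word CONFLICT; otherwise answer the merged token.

Final LEFT:  [delta, hotel, delta, echo, india, india, delta]
Final RIGHT: [delta, golf, delta, echo, foxtrot, india, echo]
i=0: L=delta R=delta -> agree -> delta
i=1: L=hotel=BASE, R=golf -> take RIGHT -> golf
i=2: L=delta R=delta -> agree -> delta
i=3: L=echo R=echo -> agree -> echo
i=4: L=india, R=foxtrot=BASE -> take LEFT -> india
i=5: L=india R=india -> agree -> india
i=6: BASE=india L=delta R=echo all differ -> CONFLICT
Index 3 -> echo

Answer: echo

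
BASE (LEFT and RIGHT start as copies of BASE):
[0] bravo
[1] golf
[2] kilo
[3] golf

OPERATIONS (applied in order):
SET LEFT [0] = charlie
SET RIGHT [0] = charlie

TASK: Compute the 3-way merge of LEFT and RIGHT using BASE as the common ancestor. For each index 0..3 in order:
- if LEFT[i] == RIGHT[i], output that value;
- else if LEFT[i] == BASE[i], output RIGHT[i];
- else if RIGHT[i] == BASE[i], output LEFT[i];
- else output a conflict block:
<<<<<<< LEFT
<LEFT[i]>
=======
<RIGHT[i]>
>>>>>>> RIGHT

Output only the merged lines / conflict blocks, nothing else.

Answer: charlie
golf
kilo
golf

Derivation:
Final LEFT:  [charlie, golf, kilo, golf]
Final RIGHT: [charlie, golf, kilo, golf]
i=0: L=charlie R=charlie -> agree -> charlie
i=1: L=golf R=golf -> agree -> golf
i=2: L=kilo R=kilo -> agree -> kilo
i=3: L=golf R=golf -> agree -> golf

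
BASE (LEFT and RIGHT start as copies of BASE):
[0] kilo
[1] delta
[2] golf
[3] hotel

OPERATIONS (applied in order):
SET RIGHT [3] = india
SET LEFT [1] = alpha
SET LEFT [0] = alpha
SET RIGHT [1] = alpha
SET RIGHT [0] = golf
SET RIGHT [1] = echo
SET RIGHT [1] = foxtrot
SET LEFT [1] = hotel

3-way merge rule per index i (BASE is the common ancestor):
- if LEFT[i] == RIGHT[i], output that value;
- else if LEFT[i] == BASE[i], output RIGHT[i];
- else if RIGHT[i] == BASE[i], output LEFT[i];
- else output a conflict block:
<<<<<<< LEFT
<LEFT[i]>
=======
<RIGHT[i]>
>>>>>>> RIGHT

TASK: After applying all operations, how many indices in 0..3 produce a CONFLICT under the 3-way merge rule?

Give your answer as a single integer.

Final LEFT:  [alpha, hotel, golf, hotel]
Final RIGHT: [golf, foxtrot, golf, india]
i=0: BASE=kilo L=alpha R=golf all differ -> CONFLICT
i=1: BASE=delta L=hotel R=foxtrot all differ -> CONFLICT
i=2: L=golf R=golf -> agree -> golf
i=3: L=hotel=BASE, R=india -> take RIGHT -> india
Conflict count: 2

Answer: 2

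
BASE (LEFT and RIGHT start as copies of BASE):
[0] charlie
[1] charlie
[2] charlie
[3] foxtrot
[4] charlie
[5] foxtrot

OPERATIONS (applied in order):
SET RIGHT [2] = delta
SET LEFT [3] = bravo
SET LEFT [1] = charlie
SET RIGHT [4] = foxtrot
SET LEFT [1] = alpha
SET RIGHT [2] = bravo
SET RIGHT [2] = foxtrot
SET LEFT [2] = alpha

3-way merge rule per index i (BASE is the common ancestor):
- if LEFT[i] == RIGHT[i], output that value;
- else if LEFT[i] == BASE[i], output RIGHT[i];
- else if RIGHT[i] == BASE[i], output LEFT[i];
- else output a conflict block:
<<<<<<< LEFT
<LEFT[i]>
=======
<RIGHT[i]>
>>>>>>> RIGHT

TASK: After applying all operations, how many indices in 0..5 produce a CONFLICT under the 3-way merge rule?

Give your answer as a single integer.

Final LEFT:  [charlie, alpha, alpha, bravo, charlie, foxtrot]
Final RIGHT: [charlie, charlie, foxtrot, foxtrot, foxtrot, foxtrot]
i=0: L=charlie R=charlie -> agree -> charlie
i=1: L=alpha, R=charlie=BASE -> take LEFT -> alpha
i=2: BASE=charlie L=alpha R=foxtrot all differ -> CONFLICT
i=3: L=bravo, R=foxtrot=BASE -> take LEFT -> bravo
i=4: L=charlie=BASE, R=foxtrot -> take RIGHT -> foxtrot
i=5: L=foxtrot R=foxtrot -> agree -> foxtrot
Conflict count: 1

Answer: 1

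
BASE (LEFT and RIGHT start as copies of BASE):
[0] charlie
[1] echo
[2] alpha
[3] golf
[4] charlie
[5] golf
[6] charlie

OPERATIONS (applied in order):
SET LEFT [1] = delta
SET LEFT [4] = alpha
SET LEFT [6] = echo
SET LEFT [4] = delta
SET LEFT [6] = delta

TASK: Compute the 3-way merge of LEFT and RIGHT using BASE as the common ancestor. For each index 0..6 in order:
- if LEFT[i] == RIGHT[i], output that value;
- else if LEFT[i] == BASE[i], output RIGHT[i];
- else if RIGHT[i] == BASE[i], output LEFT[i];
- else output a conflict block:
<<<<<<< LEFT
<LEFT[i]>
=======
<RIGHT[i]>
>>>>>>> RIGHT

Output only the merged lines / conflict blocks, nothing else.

Final LEFT:  [charlie, delta, alpha, golf, delta, golf, delta]
Final RIGHT: [charlie, echo, alpha, golf, charlie, golf, charlie]
i=0: L=charlie R=charlie -> agree -> charlie
i=1: L=delta, R=echo=BASE -> take LEFT -> delta
i=2: L=alpha R=alpha -> agree -> alpha
i=3: L=golf R=golf -> agree -> golf
i=4: L=delta, R=charlie=BASE -> take LEFT -> delta
i=5: L=golf R=golf -> agree -> golf
i=6: L=delta, R=charlie=BASE -> take LEFT -> delta

Answer: charlie
delta
alpha
golf
delta
golf
delta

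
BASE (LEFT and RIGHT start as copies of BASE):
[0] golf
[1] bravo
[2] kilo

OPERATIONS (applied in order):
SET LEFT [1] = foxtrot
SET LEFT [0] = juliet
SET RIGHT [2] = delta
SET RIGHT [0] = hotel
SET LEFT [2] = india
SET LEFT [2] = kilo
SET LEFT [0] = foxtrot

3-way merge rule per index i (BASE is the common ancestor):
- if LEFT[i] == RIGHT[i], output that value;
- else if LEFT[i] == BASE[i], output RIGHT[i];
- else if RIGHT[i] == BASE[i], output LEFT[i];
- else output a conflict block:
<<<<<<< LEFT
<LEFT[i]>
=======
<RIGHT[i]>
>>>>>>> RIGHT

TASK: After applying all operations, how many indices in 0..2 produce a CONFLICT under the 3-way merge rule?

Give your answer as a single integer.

Answer: 1

Derivation:
Final LEFT:  [foxtrot, foxtrot, kilo]
Final RIGHT: [hotel, bravo, delta]
i=0: BASE=golf L=foxtrot R=hotel all differ -> CONFLICT
i=1: L=foxtrot, R=bravo=BASE -> take LEFT -> foxtrot
i=2: L=kilo=BASE, R=delta -> take RIGHT -> delta
Conflict count: 1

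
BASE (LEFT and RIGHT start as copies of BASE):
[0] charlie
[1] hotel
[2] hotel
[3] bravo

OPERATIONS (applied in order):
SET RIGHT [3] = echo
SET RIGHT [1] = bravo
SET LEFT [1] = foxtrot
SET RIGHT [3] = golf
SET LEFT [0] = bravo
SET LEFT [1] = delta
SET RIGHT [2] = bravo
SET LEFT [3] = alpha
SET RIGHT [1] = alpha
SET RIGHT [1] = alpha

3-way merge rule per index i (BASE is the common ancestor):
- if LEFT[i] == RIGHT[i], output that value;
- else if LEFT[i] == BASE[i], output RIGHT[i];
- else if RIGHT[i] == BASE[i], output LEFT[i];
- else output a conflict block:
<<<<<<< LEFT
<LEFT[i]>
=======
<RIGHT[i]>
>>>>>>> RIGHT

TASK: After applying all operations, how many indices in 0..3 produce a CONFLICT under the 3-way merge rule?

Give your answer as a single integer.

Answer: 2

Derivation:
Final LEFT:  [bravo, delta, hotel, alpha]
Final RIGHT: [charlie, alpha, bravo, golf]
i=0: L=bravo, R=charlie=BASE -> take LEFT -> bravo
i=1: BASE=hotel L=delta R=alpha all differ -> CONFLICT
i=2: L=hotel=BASE, R=bravo -> take RIGHT -> bravo
i=3: BASE=bravo L=alpha R=golf all differ -> CONFLICT
Conflict count: 2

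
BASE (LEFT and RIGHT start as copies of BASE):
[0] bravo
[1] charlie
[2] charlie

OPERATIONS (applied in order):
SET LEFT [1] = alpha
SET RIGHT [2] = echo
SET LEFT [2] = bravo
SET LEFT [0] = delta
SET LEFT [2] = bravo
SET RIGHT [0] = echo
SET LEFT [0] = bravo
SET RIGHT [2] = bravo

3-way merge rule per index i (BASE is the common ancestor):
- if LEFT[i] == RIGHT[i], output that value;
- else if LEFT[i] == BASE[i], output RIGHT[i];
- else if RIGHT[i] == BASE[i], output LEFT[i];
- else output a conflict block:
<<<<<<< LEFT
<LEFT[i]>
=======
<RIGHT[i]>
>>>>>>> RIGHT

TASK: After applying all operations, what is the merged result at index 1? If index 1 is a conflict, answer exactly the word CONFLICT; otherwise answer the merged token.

Answer: alpha

Derivation:
Final LEFT:  [bravo, alpha, bravo]
Final RIGHT: [echo, charlie, bravo]
i=0: L=bravo=BASE, R=echo -> take RIGHT -> echo
i=1: L=alpha, R=charlie=BASE -> take LEFT -> alpha
i=2: L=bravo R=bravo -> agree -> bravo
Index 1 -> alpha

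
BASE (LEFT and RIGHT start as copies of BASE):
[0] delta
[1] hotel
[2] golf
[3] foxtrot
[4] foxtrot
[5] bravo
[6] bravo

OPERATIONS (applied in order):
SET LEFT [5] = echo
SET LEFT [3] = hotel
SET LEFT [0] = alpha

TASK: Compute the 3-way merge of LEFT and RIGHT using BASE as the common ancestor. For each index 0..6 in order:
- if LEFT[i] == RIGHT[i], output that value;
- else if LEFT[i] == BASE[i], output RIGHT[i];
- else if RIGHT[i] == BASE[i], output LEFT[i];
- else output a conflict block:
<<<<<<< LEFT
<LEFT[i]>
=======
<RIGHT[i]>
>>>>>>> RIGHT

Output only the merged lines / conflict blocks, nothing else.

Answer: alpha
hotel
golf
hotel
foxtrot
echo
bravo

Derivation:
Final LEFT:  [alpha, hotel, golf, hotel, foxtrot, echo, bravo]
Final RIGHT: [delta, hotel, golf, foxtrot, foxtrot, bravo, bravo]
i=0: L=alpha, R=delta=BASE -> take LEFT -> alpha
i=1: L=hotel R=hotel -> agree -> hotel
i=2: L=golf R=golf -> agree -> golf
i=3: L=hotel, R=foxtrot=BASE -> take LEFT -> hotel
i=4: L=foxtrot R=foxtrot -> agree -> foxtrot
i=5: L=echo, R=bravo=BASE -> take LEFT -> echo
i=6: L=bravo R=bravo -> agree -> bravo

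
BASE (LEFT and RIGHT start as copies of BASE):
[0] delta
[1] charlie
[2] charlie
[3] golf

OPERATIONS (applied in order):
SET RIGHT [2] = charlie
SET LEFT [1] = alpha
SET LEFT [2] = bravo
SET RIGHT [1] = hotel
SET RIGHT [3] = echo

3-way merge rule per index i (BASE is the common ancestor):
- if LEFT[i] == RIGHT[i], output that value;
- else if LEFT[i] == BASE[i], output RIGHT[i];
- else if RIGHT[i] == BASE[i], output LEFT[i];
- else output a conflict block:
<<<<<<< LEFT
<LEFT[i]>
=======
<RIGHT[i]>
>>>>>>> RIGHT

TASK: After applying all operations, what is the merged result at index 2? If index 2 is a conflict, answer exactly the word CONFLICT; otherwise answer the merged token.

Answer: bravo

Derivation:
Final LEFT:  [delta, alpha, bravo, golf]
Final RIGHT: [delta, hotel, charlie, echo]
i=0: L=delta R=delta -> agree -> delta
i=1: BASE=charlie L=alpha R=hotel all differ -> CONFLICT
i=2: L=bravo, R=charlie=BASE -> take LEFT -> bravo
i=3: L=golf=BASE, R=echo -> take RIGHT -> echo
Index 2 -> bravo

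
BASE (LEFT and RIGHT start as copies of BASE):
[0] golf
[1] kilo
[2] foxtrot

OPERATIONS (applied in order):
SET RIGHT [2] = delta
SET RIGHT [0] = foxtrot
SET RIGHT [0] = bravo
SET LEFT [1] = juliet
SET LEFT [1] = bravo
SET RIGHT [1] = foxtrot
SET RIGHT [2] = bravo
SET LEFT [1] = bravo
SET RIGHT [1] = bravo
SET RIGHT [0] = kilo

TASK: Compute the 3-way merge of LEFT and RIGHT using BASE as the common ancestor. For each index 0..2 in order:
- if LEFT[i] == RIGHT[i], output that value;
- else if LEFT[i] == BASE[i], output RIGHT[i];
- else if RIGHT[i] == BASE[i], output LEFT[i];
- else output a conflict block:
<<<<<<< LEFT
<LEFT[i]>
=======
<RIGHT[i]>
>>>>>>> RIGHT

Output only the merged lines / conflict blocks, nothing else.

Final LEFT:  [golf, bravo, foxtrot]
Final RIGHT: [kilo, bravo, bravo]
i=0: L=golf=BASE, R=kilo -> take RIGHT -> kilo
i=1: L=bravo R=bravo -> agree -> bravo
i=2: L=foxtrot=BASE, R=bravo -> take RIGHT -> bravo

Answer: kilo
bravo
bravo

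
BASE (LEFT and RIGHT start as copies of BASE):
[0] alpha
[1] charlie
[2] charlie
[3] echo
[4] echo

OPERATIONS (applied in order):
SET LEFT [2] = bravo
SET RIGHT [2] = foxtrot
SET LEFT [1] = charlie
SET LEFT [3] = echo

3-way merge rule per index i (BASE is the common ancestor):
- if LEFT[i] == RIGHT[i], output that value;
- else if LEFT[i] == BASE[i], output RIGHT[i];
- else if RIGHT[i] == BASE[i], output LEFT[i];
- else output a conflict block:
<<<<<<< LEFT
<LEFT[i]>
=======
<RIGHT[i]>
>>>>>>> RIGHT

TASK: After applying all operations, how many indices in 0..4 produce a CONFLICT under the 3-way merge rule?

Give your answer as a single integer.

Final LEFT:  [alpha, charlie, bravo, echo, echo]
Final RIGHT: [alpha, charlie, foxtrot, echo, echo]
i=0: L=alpha R=alpha -> agree -> alpha
i=1: L=charlie R=charlie -> agree -> charlie
i=2: BASE=charlie L=bravo R=foxtrot all differ -> CONFLICT
i=3: L=echo R=echo -> agree -> echo
i=4: L=echo R=echo -> agree -> echo
Conflict count: 1

Answer: 1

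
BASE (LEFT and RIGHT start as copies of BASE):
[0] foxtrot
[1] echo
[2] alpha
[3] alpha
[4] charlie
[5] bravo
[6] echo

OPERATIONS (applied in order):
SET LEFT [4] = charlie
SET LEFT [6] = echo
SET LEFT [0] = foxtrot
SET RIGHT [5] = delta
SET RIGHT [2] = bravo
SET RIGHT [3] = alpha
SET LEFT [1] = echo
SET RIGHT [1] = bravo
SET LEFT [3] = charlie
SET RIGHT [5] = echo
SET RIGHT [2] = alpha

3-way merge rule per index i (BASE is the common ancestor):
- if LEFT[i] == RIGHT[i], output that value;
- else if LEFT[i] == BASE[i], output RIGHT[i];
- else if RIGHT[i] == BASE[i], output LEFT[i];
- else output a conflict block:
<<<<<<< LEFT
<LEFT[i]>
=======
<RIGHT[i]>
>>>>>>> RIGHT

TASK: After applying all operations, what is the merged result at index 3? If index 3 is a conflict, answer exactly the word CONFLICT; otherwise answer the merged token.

Answer: charlie

Derivation:
Final LEFT:  [foxtrot, echo, alpha, charlie, charlie, bravo, echo]
Final RIGHT: [foxtrot, bravo, alpha, alpha, charlie, echo, echo]
i=0: L=foxtrot R=foxtrot -> agree -> foxtrot
i=1: L=echo=BASE, R=bravo -> take RIGHT -> bravo
i=2: L=alpha R=alpha -> agree -> alpha
i=3: L=charlie, R=alpha=BASE -> take LEFT -> charlie
i=4: L=charlie R=charlie -> agree -> charlie
i=5: L=bravo=BASE, R=echo -> take RIGHT -> echo
i=6: L=echo R=echo -> agree -> echo
Index 3 -> charlie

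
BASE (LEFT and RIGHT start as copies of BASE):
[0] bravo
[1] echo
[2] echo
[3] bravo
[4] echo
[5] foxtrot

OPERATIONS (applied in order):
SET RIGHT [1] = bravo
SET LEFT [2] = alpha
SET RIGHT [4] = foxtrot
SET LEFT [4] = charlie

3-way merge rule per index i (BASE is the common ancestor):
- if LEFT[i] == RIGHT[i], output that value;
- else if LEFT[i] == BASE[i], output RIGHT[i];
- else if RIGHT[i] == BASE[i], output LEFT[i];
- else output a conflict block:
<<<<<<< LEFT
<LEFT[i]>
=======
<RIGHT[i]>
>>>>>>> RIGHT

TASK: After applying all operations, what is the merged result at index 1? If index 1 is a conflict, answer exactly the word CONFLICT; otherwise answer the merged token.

Answer: bravo

Derivation:
Final LEFT:  [bravo, echo, alpha, bravo, charlie, foxtrot]
Final RIGHT: [bravo, bravo, echo, bravo, foxtrot, foxtrot]
i=0: L=bravo R=bravo -> agree -> bravo
i=1: L=echo=BASE, R=bravo -> take RIGHT -> bravo
i=2: L=alpha, R=echo=BASE -> take LEFT -> alpha
i=3: L=bravo R=bravo -> agree -> bravo
i=4: BASE=echo L=charlie R=foxtrot all differ -> CONFLICT
i=5: L=foxtrot R=foxtrot -> agree -> foxtrot
Index 1 -> bravo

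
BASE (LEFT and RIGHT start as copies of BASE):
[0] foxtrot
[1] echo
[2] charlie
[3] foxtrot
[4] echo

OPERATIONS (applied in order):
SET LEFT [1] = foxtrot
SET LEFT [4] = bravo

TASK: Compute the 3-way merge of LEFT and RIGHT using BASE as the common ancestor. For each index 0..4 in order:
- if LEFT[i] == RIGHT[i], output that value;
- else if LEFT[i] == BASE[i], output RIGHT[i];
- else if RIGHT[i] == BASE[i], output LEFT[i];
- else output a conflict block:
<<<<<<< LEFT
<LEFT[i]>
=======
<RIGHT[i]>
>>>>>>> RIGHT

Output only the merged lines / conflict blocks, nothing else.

Final LEFT:  [foxtrot, foxtrot, charlie, foxtrot, bravo]
Final RIGHT: [foxtrot, echo, charlie, foxtrot, echo]
i=0: L=foxtrot R=foxtrot -> agree -> foxtrot
i=1: L=foxtrot, R=echo=BASE -> take LEFT -> foxtrot
i=2: L=charlie R=charlie -> agree -> charlie
i=3: L=foxtrot R=foxtrot -> agree -> foxtrot
i=4: L=bravo, R=echo=BASE -> take LEFT -> bravo

Answer: foxtrot
foxtrot
charlie
foxtrot
bravo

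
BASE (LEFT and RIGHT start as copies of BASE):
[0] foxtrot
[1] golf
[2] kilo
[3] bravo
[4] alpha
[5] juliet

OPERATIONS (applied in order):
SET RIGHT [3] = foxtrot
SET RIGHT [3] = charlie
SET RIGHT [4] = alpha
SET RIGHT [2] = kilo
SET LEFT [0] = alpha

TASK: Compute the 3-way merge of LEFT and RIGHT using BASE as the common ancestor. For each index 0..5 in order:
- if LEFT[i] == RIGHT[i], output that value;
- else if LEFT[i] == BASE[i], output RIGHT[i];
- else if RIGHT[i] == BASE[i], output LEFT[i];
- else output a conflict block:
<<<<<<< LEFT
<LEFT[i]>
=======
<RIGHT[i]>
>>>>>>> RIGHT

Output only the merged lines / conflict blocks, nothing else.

Answer: alpha
golf
kilo
charlie
alpha
juliet

Derivation:
Final LEFT:  [alpha, golf, kilo, bravo, alpha, juliet]
Final RIGHT: [foxtrot, golf, kilo, charlie, alpha, juliet]
i=0: L=alpha, R=foxtrot=BASE -> take LEFT -> alpha
i=1: L=golf R=golf -> agree -> golf
i=2: L=kilo R=kilo -> agree -> kilo
i=3: L=bravo=BASE, R=charlie -> take RIGHT -> charlie
i=4: L=alpha R=alpha -> agree -> alpha
i=5: L=juliet R=juliet -> agree -> juliet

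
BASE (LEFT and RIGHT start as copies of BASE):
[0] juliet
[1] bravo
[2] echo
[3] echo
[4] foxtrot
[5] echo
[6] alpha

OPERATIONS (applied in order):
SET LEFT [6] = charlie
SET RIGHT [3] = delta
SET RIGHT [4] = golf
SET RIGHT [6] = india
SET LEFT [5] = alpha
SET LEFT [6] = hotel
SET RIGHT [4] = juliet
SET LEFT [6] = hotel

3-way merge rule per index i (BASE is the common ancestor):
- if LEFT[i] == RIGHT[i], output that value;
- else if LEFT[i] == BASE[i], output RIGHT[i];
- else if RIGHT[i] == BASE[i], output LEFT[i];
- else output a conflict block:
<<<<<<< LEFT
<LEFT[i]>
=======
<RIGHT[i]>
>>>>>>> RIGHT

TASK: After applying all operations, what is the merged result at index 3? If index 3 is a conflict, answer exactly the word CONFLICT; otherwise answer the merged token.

Final LEFT:  [juliet, bravo, echo, echo, foxtrot, alpha, hotel]
Final RIGHT: [juliet, bravo, echo, delta, juliet, echo, india]
i=0: L=juliet R=juliet -> agree -> juliet
i=1: L=bravo R=bravo -> agree -> bravo
i=2: L=echo R=echo -> agree -> echo
i=3: L=echo=BASE, R=delta -> take RIGHT -> delta
i=4: L=foxtrot=BASE, R=juliet -> take RIGHT -> juliet
i=5: L=alpha, R=echo=BASE -> take LEFT -> alpha
i=6: BASE=alpha L=hotel R=india all differ -> CONFLICT
Index 3 -> delta

Answer: delta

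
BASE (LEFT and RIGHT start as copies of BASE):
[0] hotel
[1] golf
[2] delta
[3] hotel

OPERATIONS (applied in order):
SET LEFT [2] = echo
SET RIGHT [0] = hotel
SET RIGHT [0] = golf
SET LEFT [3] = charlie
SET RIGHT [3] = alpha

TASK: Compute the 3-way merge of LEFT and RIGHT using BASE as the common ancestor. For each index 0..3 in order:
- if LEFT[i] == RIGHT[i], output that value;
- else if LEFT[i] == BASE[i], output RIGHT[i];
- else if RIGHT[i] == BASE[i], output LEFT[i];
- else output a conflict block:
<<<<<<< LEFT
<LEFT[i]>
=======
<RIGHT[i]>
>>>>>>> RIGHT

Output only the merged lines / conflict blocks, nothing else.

Final LEFT:  [hotel, golf, echo, charlie]
Final RIGHT: [golf, golf, delta, alpha]
i=0: L=hotel=BASE, R=golf -> take RIGHT -> golf
i=1: L=golf R=golf -> agree -> golf
i=2: L=echo, R=delta=BASE -> take LEFT -> echo
i=3: BASE=hotel L=charlie R=alpha all differ -> CONFLICT

Answer: golf
golf
echo
<<<<<<< LEFT
charlie
=======
alpha
>>>>>>> RIGHT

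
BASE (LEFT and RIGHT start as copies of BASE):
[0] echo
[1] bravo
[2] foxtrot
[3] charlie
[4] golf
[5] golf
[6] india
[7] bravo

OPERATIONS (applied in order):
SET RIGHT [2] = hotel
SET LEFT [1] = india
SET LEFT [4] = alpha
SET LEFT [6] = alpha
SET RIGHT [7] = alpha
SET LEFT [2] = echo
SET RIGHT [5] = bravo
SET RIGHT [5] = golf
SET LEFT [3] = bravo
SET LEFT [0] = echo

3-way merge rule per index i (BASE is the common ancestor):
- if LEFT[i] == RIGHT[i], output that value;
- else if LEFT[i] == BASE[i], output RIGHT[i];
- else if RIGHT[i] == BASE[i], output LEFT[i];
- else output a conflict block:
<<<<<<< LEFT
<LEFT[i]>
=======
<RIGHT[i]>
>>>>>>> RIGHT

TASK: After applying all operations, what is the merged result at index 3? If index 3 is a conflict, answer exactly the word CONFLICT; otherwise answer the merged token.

Answer: bravo

Derivation:
Final LEFT:  [echo, india, echo, bravo, alpha, golf, alpha, bravo]
Final RIGHT: [echo, bravo, hotel, charlie, golf, golf, india, alpha]
i=0: L=echo R=echo -> agree -> echo
i=1: L=india, R=bravo=BASE -> take LEFT -> india
i=2: BASE=foxtrot L=echo R=hotel all differ -> CONFLICT
i=3: L=bravo, R=charlie=BASE -> take LEFT -> bravo
i=4: L=alpha, R=golf=BASE -> take LEFT -> alpha
i=5: L=golf R=golf -> agree -> golf
i=6: L=alpha, R=india=BASE -> take LEFT -> alpha
i=7: L=bravo=BASE, R=alpha -> take RIGHT -> alpha
Index 3 -> bravo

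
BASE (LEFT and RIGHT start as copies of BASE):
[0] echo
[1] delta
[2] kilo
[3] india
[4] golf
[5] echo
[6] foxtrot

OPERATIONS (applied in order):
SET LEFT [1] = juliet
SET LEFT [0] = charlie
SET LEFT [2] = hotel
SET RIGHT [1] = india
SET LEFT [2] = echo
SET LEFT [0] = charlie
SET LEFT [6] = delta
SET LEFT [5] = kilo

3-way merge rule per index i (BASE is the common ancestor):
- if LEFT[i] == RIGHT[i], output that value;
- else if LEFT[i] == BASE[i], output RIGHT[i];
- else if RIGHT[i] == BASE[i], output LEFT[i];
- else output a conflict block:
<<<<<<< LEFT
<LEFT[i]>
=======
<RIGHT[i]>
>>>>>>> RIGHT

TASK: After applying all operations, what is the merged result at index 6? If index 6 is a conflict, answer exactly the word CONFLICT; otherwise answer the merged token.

Final LEFT:  [charlie, juliet, echo, india, golf, kilo, delta]
Final RIGHT: [echo, india, kilo, india, golf, echo, foxtrot]
i=0: L=charlie, R=echo=BASE -> take LEFT -> charlie
i=1: BASE=delta L=juliet R=india all differ -> CONFLICT
i=2: L=echo, R=kilo=BASE -> take LEFT -> echo
i=3: L=india R=india -> agree -> india
i=4: L=golf R=golf -> agree -> golf
i=5: L=kilo, R=echo=BASE -> take LEFT -> kilo
i=6: L=delta, R=foxtrot=BASE -> take LEFT -> delta
Index 6 -> delta

Answer: delta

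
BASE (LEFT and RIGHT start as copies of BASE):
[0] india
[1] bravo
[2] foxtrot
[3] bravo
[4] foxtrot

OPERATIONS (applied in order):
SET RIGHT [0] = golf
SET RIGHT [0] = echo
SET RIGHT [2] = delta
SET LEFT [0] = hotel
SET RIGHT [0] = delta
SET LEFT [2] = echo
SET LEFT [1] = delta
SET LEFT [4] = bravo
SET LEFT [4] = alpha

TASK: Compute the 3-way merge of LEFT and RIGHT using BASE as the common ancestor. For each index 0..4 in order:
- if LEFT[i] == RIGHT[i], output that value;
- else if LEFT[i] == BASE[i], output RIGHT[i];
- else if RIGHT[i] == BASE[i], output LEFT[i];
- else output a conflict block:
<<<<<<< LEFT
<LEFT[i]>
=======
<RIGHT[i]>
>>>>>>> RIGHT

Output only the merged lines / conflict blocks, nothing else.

Final LEFT:  [hotel, delta, echo, bravo, alpha]
Final RIGHT: [delta, bravo, delta, bravo, foxtrot]
i=0: BASE=india L=hotel R=delta all differ -> CONFLICT
i=1: L=delta, R=bravo=BASE -> take LEFT -> delta
i=2: BASE=foxtrot L=echo R=delta all differ -> CONFLICT
i=3: L=bravo R=bravo -> agree -> bravo
i=4: L=alpha, R=foxtrot=BASE -> take LEFT -> alpha

Answer: <<<<<<< LEFT
hotel
=======
delta
>>>>>>> RIGHT
delta
<<<<<<< LEFT
echo
=======
delta
>>>>>>> RIGHT
bravo
alpha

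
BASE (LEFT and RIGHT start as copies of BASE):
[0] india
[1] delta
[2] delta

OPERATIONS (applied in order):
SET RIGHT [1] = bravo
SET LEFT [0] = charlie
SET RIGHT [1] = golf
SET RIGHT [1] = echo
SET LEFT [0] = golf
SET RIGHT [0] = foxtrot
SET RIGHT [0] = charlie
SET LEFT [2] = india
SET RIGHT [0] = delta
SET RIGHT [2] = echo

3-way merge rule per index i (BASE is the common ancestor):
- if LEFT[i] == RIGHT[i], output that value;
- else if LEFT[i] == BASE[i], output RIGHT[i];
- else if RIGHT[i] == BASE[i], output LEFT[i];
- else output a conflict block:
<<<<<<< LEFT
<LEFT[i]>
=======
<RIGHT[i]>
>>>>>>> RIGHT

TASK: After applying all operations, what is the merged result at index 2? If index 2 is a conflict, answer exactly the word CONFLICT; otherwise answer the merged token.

Final LEFT:  [golf, delta, india]
Final RIGHT: [delta, echo, echo]
i=0: BASE=india L=golf R=delta all differ -> CONFLICT
i=1: L=delta=BASE, R=echo -> take RIGHT -> echo
i=2: BASE=delta L=india R=echo all differ -> CONFLICT
Index 2 -> CONFLICT

Answer: CONFLICT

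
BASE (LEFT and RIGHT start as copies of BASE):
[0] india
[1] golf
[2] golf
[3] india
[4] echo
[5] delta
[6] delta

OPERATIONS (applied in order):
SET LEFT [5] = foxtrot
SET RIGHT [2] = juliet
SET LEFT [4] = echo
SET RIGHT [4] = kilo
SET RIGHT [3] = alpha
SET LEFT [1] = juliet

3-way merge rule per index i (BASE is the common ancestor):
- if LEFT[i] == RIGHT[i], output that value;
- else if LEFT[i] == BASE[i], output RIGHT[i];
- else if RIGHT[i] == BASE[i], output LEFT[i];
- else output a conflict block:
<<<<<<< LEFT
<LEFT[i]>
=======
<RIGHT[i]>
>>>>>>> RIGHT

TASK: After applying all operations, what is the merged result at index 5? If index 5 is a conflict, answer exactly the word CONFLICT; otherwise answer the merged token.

Answer: foxtrot

Derivation:
Final LEFT:  [india, juliet, golf, india, echo, foxtrot, delta]
Final RIGHT: [india, golf, juliet, alpha, kilo, delta, delta]
i=0: L=india R=india -> agree -> india
i=1: L=juliet, R=golf=BASE -> take LEFT -> juliet
i=2: L=golf=BASE, R=juliet -> take RIGHT -> juliet
i=3: L=india=BASE, R=alpha -> take RIGHT -> alpha
i=4: L=echo=BASE, R=kilo -> take RIGHT -> kilo
i=5: L=foxtrot, R=delta=BASE -> take LEFT -> foxtrot
i=6: L=delta R=delta -> agree -> delta
Index 5 -> foxtrot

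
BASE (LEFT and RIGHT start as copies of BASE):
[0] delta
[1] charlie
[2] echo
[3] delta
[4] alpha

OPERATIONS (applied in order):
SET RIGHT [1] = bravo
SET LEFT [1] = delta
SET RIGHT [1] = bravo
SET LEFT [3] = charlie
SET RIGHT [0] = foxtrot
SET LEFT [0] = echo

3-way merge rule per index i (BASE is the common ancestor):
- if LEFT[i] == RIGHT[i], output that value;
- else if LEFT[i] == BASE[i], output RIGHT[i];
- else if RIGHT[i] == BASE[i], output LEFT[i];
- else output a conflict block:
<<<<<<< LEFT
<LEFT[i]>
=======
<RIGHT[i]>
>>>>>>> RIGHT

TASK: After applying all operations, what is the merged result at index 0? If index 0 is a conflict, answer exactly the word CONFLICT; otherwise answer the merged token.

Final LEFT:  [echo, delta, echo, charlie, alpha]
Final RIGHT: [foxtrot, bravo, echo, delta, alpha]
i=0: BASE=delta L=echo R=foxtrot all differ -> CONFLICT
i=1: BASE=charlie L=delta R=bravo all differ -> CONFLICT
i=2: L=echo R=echo -> agree -> echo
i=3: L=charlie, R=delta=BASE -> take LEFT -> charlie
i=4: L=alpha R=alpha -> agree -> alpha
Index 0 -> CONFLICT

Answer: CONFLICT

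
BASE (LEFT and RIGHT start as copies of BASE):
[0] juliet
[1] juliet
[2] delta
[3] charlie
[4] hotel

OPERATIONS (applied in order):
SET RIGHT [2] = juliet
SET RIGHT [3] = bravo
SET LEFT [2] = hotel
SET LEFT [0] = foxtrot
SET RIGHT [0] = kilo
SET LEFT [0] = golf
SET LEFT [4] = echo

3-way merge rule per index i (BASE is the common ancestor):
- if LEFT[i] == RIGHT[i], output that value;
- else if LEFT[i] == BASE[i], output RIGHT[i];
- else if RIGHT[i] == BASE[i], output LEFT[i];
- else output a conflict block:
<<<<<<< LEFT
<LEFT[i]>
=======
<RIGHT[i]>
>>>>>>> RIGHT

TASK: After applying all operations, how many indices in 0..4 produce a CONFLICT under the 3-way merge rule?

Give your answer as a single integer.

Answer: 2

Derivation:
Final LEFT:  [golf, juliet, hotel, charlie, echo]
Final RIGHT: [kilo, juliet, juliet, bravo, hotel]
i=0: BASE=juliet L=golf R=kilo all differ -> CONFLICT
i=1: L=juliet R=juliet -> agree -> juliet
i=2: BASE=delta L=hotel R=juliet all differ -> CONFLICT
i=3: L=charlie=BASE, R=bravo -> take RIGHT -> bravo
i=4: L=echo, R=hotel=BASE -> take LEFT -> echo
Conflict count: 2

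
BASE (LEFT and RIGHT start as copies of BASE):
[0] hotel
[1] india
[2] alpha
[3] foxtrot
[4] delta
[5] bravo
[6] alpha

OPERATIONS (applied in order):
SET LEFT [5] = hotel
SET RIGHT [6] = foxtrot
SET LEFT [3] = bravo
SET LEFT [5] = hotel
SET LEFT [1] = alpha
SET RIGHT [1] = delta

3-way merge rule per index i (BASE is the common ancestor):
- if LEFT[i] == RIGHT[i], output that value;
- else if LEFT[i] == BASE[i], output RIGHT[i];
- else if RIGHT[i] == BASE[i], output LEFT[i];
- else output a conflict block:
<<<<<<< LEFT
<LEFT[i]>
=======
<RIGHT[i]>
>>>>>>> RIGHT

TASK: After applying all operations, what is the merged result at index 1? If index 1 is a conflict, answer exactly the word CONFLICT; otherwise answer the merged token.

Final LEFT:  [hotel, alpha, alpha, bravo, delta, hotel, alpha]
Final RIGHT: [hotel, delta, alpha, foxtrot, delta, bravo, foxtrot]
i=0: L=hotel R=hotel -> agree -> hotel
i=1: BASE=india L=alpha R=delta all differ -> CONFLICT
i=2: L=alpha R=alpha -> agree -> alpha
i=3: L=bravo, R=foxtrot=BASE -> take LEFT -> bravo
i=4: L=delta R=delta -> agree -> delta
i=5: L=hotel, R=bravo=BASE -> take LEFT -> hotel
i=6: L=alpha=BASE, R=foxtrot -> take RIGHT -> foxtrot
Index 1 -> CONFLICT

Answer: CONFLICT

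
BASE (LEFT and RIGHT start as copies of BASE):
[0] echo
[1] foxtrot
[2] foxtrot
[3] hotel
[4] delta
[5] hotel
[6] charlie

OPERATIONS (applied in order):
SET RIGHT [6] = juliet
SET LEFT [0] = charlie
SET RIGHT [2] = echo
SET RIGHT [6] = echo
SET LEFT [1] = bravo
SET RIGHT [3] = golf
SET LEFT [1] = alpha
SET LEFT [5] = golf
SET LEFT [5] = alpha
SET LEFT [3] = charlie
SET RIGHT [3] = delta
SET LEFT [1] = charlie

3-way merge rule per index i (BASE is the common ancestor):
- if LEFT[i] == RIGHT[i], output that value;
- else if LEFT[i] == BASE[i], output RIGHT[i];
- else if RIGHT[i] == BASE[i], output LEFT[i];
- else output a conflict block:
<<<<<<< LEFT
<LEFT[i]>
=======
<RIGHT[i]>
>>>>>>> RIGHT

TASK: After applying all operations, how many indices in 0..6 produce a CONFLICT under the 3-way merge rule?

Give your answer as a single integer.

Final LEFT:  [charlie, charlie, foxtrot, charlie, delta, alpha, charlie]
Final RIGHT: [echo, foxtrot, echo, delta, delta, hotel, echo]
i=0: L=charlie, R=echo=BASE -> take LEFT -> charlie
i=1: L=charlie, R=foxtrot=BASE -> take LEFT -> charlie
i=2: L=foxtrot=BASE, R=echo -> take RIGHT -> echo
i=3: BASE=hotel L=charlie R=delta all differ -> CONFLICT
i=4: L=delta R=delta -> agree -> delta
i=5: L=alpha, R=hotel=BASE -> take LEFT -> alpha
i=6: L=charlie=BASE, R=echo -> take RIGHT -> echo
Conflict count: 1

Answer: 1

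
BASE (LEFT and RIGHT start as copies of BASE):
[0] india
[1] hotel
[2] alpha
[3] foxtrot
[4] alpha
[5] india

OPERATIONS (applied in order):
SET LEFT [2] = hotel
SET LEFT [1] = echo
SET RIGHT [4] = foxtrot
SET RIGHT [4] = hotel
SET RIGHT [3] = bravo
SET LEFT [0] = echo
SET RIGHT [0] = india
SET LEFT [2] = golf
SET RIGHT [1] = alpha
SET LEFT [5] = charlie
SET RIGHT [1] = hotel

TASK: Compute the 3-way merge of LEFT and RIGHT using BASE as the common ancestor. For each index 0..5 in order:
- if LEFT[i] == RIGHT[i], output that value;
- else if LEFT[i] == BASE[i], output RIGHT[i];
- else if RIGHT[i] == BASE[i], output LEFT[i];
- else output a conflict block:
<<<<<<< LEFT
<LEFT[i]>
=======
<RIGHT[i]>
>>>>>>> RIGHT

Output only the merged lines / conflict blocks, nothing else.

Answer: echo
echo
golf
bravo
hotel
charlie

Derivation:
Final LEFT:  [echo, echo, golf, foxtrot, alpha, charlie]
Final RIGHT: [india, hotel, alpha, bravo, hotel, india]
i=0: L=echo, R=india=BASE -> take LEFT -> echo
i=1: L=echo, R=hotel=BASE -> take LEFT -> echo
i=2: L=golf, R=alpha=BASE -> take LEFT -> golf
i=3: L=foxtrot=BASE, R=bravo -> take RIGHT -> bravo
i=4: L=alpha=BASE, R=hotel -> take RIGHT -> hotel
i=5: L=charlie, R=india=BASE -> take LEFT -> charlie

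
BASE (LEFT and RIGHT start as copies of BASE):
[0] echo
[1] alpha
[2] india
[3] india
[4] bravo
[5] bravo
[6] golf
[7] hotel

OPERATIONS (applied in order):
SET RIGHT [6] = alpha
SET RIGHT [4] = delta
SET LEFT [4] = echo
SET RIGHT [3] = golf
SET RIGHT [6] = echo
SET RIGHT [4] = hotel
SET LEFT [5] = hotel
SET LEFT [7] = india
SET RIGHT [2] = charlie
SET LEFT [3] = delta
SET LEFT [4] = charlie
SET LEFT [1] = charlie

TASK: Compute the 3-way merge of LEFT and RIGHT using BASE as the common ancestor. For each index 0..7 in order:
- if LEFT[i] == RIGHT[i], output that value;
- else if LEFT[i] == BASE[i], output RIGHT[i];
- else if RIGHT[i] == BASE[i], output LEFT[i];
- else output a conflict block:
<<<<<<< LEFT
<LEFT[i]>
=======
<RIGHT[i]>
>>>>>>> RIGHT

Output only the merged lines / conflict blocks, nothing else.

Final LEFT:  [echo, charlie, india, delta, charlie, hotel, golf, india]
Final RIGHT: [echo, alpha, charlie, golf, hotel, bravo, echo, hotel]
i=0: L=echo R=echo -> agree -> echo
i=1: L=charlie, R=alpha=BASE -> take LEFT -> charlie
i=2: L=india=BASE, R=charlie -> take RIGHT -> charlie
i=3: BASE=india L=delta R=golf all differ -> CONFLICT
i=4: BASE=bravo L=charlie R=hotel all differ -> CONFLICT
i=5: L=hotel, R=bravo=BASE -> take LEFT -> hotel
i=6: L=golf=BASE, R=echo -> take RIGHT -> echo
i=7: L=india, R=hotel=BASE -> take LEFT -> india

Answer: echo
charlie
charlie
<<<<<<< LEFT
delta
=======
golf
>>>>>>> RIGHT
<<<<<<< LEFT
charlie
=======
hotel
>>>>>>> RIGHT
hotel
echo
india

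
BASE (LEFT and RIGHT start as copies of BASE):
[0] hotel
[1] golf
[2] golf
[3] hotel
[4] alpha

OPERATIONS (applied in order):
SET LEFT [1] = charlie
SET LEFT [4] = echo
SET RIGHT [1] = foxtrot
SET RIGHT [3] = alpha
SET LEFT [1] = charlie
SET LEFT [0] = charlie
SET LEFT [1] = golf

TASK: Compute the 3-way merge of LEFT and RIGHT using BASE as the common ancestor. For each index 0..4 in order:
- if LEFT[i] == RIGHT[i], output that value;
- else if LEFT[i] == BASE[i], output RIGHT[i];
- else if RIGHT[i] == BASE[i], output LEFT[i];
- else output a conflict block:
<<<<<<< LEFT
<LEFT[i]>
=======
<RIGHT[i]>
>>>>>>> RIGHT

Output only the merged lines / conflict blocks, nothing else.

Final LEFT:  [charlie, golf, golf, hotel, echo]
Final RIGHT: [hotel, foxtrot, golf, alpha, alpha]
i=0: L=charlie, R=hotel=BASE -> take LEFT -> charlie
i=1: L=golf=BASE, R=foxtrot -> take RIGHT -> foxtrot
i=2: L=golf R=golf -> agree -> golf
i=3: L=hotel=BASE, R=alpha -> take RIGHT -> alpha
i=4: L=echo, R=alpha=BASE -> take LEFT -> echo

Answer: charlie
foxtrot
golf
alpha
echo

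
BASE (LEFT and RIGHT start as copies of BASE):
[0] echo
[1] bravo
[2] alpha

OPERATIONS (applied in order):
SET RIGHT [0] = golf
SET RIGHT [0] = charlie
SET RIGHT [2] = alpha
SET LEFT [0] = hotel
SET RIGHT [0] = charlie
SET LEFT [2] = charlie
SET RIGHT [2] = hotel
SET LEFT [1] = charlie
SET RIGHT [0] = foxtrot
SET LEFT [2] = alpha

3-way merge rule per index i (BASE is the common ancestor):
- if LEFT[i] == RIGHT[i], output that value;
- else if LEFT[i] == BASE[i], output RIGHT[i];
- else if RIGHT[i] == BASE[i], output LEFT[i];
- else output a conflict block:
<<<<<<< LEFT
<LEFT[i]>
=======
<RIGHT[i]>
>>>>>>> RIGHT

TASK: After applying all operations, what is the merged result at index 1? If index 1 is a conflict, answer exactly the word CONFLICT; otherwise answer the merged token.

Answer: charlie

Derivation:
Final LEFT:  [hotel, charlie, alpha]
Final RIGHT: [foxtrot, bravo, hotel]
i=0: BASE=echo L=hotel R=foxtrot all differ -> CONFLICT
i=1: L=charlie, R=bravo=BASE -> take LEFT -> charlie
i=2: L=alpha=BASE, R=hotel -> take RIGHT -> hotel
Index 1 -> charlie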